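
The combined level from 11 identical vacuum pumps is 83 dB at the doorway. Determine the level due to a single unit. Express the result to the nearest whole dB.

For N identical incoherent sources L_total = L₁ + 10·log₁₀ N, so L₁ = 83 − 10·log₁₀(11) = 83 − 10.414.

73 dB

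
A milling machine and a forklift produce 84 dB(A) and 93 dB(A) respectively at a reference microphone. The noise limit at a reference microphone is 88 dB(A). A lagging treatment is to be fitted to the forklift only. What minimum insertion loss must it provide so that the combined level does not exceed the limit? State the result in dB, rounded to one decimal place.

Fixed contribution from the other source: Σ 10^(L/10) = 10^(84/10) = 2.512e+08 (84.00 dB(A)).
To meet 88 dB(A) overall, the treated forklift may contribute at most 10^(88/10) − 2.512e+08 = 3.798e+08, i.e. 85.80 dB(A).
Required insertion loss = 93 − 85.80 = 7.20 dB.

7.2 dB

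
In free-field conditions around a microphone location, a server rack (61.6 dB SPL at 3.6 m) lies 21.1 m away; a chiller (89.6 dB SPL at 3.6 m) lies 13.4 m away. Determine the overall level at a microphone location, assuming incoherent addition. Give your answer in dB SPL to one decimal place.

Apply inverse-square spreading to bring every level to the receiver, then sum 10^(L/10).
server rack: 61.6 − 20·log₁₀(21.1/3.6) = 61.6 − 15.36 = 46.24 dB SPL.
chiller: 89.6 − 20·log₁₀(13.4/3.6) = 89.6 − 11.42 = 78.18 dB SPL.
Σ 10^(L/10) = 6.587e+07 → L_total = 10·log₁₀(6.587e+07) = 78.19 dB SPL.

78.2 dB SPL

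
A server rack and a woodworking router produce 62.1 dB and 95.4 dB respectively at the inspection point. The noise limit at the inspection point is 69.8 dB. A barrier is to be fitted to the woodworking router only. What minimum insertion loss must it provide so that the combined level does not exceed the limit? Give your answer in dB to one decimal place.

26.4 dB

Fixed contribution from the other source: Σ 10^(L/10) = 10^(62.1/10) = 1.622e+06 (62.10 dB).
The limit corresponds to 10^(69.8/10) = 9.550e+06; subtracting the fixed part leaves 7.928e+06 for the woodworking router, i.e. 68.99 dB.
So the woodworking router must be reduced from 95.4 to 68.99 dB: IL = 26.41 dB.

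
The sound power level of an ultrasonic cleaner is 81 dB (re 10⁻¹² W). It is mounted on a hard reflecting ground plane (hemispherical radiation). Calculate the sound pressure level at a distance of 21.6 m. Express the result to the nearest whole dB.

46 dB

L_p = L_w − 10·log₁₀(2π·r²) with r = 21.6 m.
2π·r² = 2931 m², 10·log₁₀ of that is 34.671 dB.
L_p = 81 − 34.671 = 46.33 dB.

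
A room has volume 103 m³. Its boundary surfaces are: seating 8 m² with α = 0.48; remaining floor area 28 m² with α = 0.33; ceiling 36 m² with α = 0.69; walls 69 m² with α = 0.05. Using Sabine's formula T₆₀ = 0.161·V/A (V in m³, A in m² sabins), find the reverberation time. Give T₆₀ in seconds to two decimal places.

0.40 s

A = Σ Sᵢαᵢ = 8·0.48 + 28·0.33 + 36·0.69 + 69·0.05 = 41.37 m².
T₆₀ = 0.161 × 103 / 41.37 = 0.401 s.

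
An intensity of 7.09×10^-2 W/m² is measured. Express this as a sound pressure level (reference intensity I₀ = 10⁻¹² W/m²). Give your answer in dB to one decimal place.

108.5 dB

I/I₀ = 7.09×10^-2/10⁻¹² = 7.09×10^10, and L = 10·log₁₀(I/I₀).
L = 10·(0.8506 + 10) = 108.51 dB.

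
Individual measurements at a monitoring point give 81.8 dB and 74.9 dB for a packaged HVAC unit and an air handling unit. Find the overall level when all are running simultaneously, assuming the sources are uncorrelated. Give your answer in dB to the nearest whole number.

For uncorrelated sources the intensities add, so convert each level to linear form, sum, and take 10·log₁₀ of the total.
Σ 10^(L/10) = 10^(81.8/10) + 10^(74.9/10) = 1.823e+08.
L_total = 10·log₁₀(1.823e+08) = 82.61 dB.

83 dB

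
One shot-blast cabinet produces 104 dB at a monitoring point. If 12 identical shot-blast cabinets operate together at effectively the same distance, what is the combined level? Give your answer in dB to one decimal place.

With 12 equal, uncorrelated contributions the intensity is 12× that of one unit, giving a rise of 10·log₁₀ 12.
L_total = 104 + 10·log₁₀(12) = 104 + 10.792 = 114.79 dB.

114.8 dB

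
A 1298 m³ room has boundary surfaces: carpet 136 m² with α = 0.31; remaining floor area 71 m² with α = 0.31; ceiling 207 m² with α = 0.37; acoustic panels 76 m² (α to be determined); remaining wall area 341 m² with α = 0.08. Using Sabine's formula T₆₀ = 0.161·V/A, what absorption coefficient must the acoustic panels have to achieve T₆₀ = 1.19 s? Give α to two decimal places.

A = 0.161·V/T₆₀ = 0.161·1298/1.19 = 175.61 m² sabins.
Absorption from the other surfaces = 136·0.31 + 71·0.31 + 207·0.37 + 341·0.08 = 168.04 m², so the acoustic panels must supply 7.57 m² over 76 m².
α = 7.57/76 = 0.100.

0.10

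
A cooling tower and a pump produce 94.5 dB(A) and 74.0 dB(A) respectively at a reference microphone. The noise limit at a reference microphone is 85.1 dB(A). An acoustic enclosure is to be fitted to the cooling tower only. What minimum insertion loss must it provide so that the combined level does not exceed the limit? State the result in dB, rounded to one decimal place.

Everything except the cooling tower sums to 10^(74.0/10) = 2.512e+07 in linear terms, 74.00 dB(A).
To meet 85.1 dB(A) overall, the treated cooling tower may contribute at most 10^(85.1/10) − 2.512e+07 = 2.985e+08, i.e. 84.75 dB(A).
Required insertion loss = 94.5 − 84.75 = 9.75 dB.

9.8 dB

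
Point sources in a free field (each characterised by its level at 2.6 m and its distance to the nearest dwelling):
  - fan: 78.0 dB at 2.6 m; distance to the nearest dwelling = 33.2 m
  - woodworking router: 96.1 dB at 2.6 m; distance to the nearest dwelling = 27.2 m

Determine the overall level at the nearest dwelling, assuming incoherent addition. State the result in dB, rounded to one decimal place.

Apply inverse-square spreading to bring every level to the receiver, then sum 10^(L/10).
fan: 78.0 − 20·log₁₀(33.2/2.6) = 78.0 − 22.12 = 55.88 dB.
woodworking router: 96.1 − 20·log₁₀(27.2/2.6) = 96.1 − 20.39 = 75.71 dB.
Σ 10^(L/10) = 3.761e+07 → L_total = 10·log₁₀(3.761e+07) = 75.75 dB.

75.8 dB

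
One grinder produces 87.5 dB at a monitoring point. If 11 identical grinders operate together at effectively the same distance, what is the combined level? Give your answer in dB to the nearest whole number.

98 dB

L_total = L₁ + 10·log₁₀ N for N identical incoherent sources.
L_total = 87.5 + 10·log₁₀(11) = 87.5 + 10.414 = 97.91 dB.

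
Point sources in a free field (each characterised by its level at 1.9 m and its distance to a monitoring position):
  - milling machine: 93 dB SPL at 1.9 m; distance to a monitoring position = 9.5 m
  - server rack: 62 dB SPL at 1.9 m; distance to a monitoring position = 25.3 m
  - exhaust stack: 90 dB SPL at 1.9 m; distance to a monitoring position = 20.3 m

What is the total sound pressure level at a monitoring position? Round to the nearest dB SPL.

Propagate each source to the receiver with L = L_ref − 20·log₁₀(r/r_ref), then add intensities.
milling machine: 93 − 20·log₁₀(9.5/1.9) = 93 − 13.98 = 79.02 dB SPL.
server rack: 62 − 20·log₁₀(25.3/1.9) = 62 − 22.49 = 39.51 dB SPL.
exhaust stack: 90 − 20·log₁₀(20.3/1.9) = 90 − 20.57 = 69.43 dB SPL.
Σ 10^(L/10) = 8.858e+07 → L_total = 10·log₁₀(8.858e+07) = 79.47 dB SPL.

79 dB SPL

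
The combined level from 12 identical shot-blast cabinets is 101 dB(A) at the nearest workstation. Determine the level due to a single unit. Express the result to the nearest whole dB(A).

90 dB(A)

12 equal contributions raise the level by 10·log₁₀ 12 = 10.792 dB, so each unit alone gives 101 − 10.792.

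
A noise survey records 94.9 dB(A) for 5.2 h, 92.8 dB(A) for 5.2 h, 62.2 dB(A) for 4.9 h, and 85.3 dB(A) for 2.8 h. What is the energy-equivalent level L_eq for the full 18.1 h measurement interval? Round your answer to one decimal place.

The energy average is taken in the linear domain: L_eq = 10·log₁₀[(Σ tᵢ·10^(Lᵢ/10))/T], T = 18.1 h.
Σ tᵢ·10^(Lᵢ/10) = 5.2·10^(94.9/10) + 5.2·10^(92.8/10) + 4.9·10^(62.2/10) + 2.8·10^(85.3/10) = 2.693e+10.
L_eq = 10·log₁₀(2.693e+10/18.1) = 91.73 dB(A).

91.7 dB(A)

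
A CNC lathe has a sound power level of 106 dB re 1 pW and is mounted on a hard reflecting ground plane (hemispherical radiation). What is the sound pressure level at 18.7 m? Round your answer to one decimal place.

The power spreads over a hemisphere of area 2π·r², so L_p = L_w − 10·log₁₀(2π·r²).
2π·r² = 2197 m², 10·log₁₀ of that is 33.419 dB.
L_p = 106 − 33.419 = 72.58 dB.

72.6 dB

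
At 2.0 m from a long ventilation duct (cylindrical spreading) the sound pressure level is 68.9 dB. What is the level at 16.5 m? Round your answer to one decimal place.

59.7 dB

For a line source, L₂ = L₁ − 10·log₁₀(r₂/r₁).
L₂ = 68.9 − 10·log₁₀(16.5/2.0) = 68.9 − 9.165 = 59.74 dB.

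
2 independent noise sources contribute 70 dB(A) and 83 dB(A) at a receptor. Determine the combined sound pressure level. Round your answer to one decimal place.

For uncorrelated sources the intensities add, so convert each level to linear form, sum, and take 10·log₁₀ of the total.
Σ 10^(L/10) = 10^(70/10) + 10^(83/10) = 2.095e+08.
L_total = 10·log₁₀(2.095e+08) = 83.21 dB(A).

83.2 dB(A)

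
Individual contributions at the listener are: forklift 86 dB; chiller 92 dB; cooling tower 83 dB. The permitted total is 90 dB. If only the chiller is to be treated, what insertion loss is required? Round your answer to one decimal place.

Fixed contribution from the other sources: Σ 10^(L/10) = 10^(86/10) + 10^(83/10) = 5.976e+08 (87.76 dB).
To meet 90 dB overall, the treated chiller may contribute at most 10^(90/10) − 5.976e+08 = 4.024e+08, i.e. 86.05 dB.
So the chiller must be reduced from 92 to 86.05 dB: IL = 5.95 dB.

6.0 dB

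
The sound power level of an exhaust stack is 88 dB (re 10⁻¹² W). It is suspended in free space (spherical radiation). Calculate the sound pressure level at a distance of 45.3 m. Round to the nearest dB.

44 dB

Free-field spherical radiation: L_p = L_w − 10·log₁₀(4π·r²), r = 45.3 m.
4π·r² = 2.579e+04 m², 10·log₁₀ of that is 44.114 dB.
L_p = 88 − 44.114 = 43.89 dB.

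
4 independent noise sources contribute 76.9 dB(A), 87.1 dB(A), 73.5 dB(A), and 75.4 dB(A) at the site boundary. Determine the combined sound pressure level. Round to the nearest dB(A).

88 dB(A)

For uncorrelated sources the intensities add, so convert each level to linear form, sum, and take 10·log₁₀ of the total.
Σ 10^(L/10) = 10^(76.9/10) + 10^(87.1/10) + 10^(73.5/10) + 10^(75.4/10) = 6.189e+08.
L_total = 10·log₁₀(6.189e+08) = 87.92 dB(A).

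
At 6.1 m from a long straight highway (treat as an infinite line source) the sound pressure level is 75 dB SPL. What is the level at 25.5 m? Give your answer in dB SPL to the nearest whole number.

69 dB SPL

Cylindrical spreading from a line source gives a 10·log₁₀(r₂/r₁) drop.
L₂ = 75 − 10·log₁₀(25.5/6.1) = 75 − 6.212 = 68.79 dB SPL.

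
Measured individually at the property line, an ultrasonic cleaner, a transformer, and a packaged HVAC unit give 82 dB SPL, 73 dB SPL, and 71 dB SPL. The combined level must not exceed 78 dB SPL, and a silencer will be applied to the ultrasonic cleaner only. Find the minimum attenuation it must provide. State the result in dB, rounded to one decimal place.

Everything except the ultrasonic cleaner sums to 10^(73/10) + 10^(71/10) = 3.254e+07 in linear terms, 75.12 dB SPL.
To meet 78 dB SPL overall, the treated ultrasonic cleaner may contribute at most 10^(78/10) − 3.254e+07 = 3.055e+07, i.e. 74.85 dB SPL.
Required insertion loss = 82 − 74.85 = 7.15 dB.

7.1 dB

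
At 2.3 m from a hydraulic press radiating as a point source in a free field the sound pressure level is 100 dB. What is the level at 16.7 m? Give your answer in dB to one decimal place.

For a point source, L₂ = L₁ − 20·log₁₀(r₂/r₁).
L₂ = 100 − 20·log₁₀(16.7/2.3) = 100 − 17.220 = 82.78 dB.

82.8 dB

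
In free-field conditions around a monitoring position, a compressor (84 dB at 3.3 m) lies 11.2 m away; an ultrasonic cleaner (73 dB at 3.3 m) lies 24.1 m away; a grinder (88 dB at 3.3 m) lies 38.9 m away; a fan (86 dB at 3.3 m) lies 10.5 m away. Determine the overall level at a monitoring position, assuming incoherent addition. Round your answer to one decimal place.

First find each source's level at the receiver (point-source: −20·log₁₀(r/r_ref)), then combine on an intensity basis.
compressor: 84 − 20·log₁₀(11.2/3.3) = 84 − 10.61 = 73.39 dB.
ultrasonic cleaner: 73 − 20·log₁₀(24.1/3.3) = 73 − 17.27 = 55.73 dB.
grinder: 88 − 20·log₁₀(38.9/3.3) = 88 − 21.43 = 66.57 dB.
fan: 86 − 20·log₁₀(10.5/3.3) = 86 − 10.05 = 75.95 dB.
Σ 10^(L/10) = 6.604e+07 → L_total = 10·log₁₀(6.604e+07) = 78.20 dB.

78.2 dB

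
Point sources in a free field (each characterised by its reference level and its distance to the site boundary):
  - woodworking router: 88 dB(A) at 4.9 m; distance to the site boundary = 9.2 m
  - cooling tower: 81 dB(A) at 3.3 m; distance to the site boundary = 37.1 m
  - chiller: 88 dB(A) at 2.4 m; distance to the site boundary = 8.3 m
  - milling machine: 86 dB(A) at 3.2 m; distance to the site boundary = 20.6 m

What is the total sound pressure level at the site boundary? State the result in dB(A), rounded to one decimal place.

Apply inverse-square spreading to bring every level to the receiver, then sum 10^(L/10).
woodworking router: 88 − 20·log₁₀(9.2/4.9) = 88 − 5.47 = 82.53 dB(A).
cooling tower: 81 − 20·log₁₀(37.1/3.3) = 81 − 21.02 = 59.98 dB(A).
chiller: 88 − 20·log₁₀(8.3/2.4) = 88 − 10.78 = 77.22 dB(A).
milling machine: 86 − 20·log₁₀(20.6/3.2) = 86 − 16.17 = 69.83 dB(A).
Σ 10^(L/10) = 2.423e+08 → L_total = 10·log₁₀(2.423e+08) = 83.84 dB(A).

83.8 dB(A)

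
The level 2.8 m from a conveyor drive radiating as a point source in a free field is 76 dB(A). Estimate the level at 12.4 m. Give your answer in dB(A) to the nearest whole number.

Point-source attenuation: ΔL = 20·log₁₀(r₂/r₁) = 20·log₁₀(12.4/2.8) = 12.925 dB.
L₂ = 76 − 20·log₁₀(12.4/2.8) = 76 − 12.925 = 63.07 dB(A).

63 dB(A)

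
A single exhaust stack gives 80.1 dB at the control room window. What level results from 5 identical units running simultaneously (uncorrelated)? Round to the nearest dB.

87 dB

With 5 equal, uncorrelated contributions the intensity is 5× that of one unit, giving a rise of 10·log₁₀ 5.
L_total = 80.1 + 10·log₁₀(5) = 80.1 + 6.990 = 87.09 dB.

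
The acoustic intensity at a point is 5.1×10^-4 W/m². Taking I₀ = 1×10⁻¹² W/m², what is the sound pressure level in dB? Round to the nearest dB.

87 dB

L = 10·log₁₀(I/I₀) = 10·log₁₀(5.1×10^-4/10⁻¹²) = 10·log₁₀(5.1×10^8).
L = 10·(0.7076 + 8) = 87.08 dB.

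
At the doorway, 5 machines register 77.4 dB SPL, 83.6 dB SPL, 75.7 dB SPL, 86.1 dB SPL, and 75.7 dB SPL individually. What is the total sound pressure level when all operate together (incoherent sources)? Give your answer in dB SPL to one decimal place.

Incoherent sources combine by intensity addition: L_total = 10·log₁₀(Σ 10^(L_i/10)).
Σ 10^(L/10) = 10^(77.4/10) + 10^(83.6/10) + 10^(75.7/10) + 10^(86.1/10) + 10^(75.7/10) = 7.657e+08.
L_total = 10·log₁₀(7.657e+08) = 88.84 dB SPL.

88.8 dB SPL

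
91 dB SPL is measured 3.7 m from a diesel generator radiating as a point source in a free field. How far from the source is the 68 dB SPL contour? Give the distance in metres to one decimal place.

Point-source spreading drops the level by 20·log₁₀(r₂/r₁); inverting, r₂/r₁ = 10^(ΔL/20).
r₂ = 3.7·10^((91−68)/20) = 3.7·10^(23.0/20) = 52.26 m.

52.3 m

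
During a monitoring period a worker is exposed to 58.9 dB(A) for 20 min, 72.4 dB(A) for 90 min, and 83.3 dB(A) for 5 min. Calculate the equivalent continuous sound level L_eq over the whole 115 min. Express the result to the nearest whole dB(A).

74 dB(A)

L_eq = 10·log₁₀[(1/T)·Σ tᵢ·10^(Lᵢ/10)] with T = 115 min.
Σ tᵢ·10^(Lᵢ/10) = 20·10^(58.9/10) + 90·10^(72.4/10) + 5·10^(83.3/10) = 2.649e+09.
L_eq = 10·log₁₀(2.649e+09/115) = 73.62 dB(A).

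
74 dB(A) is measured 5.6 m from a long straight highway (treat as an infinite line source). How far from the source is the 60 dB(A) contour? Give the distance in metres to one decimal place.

The 14.0 dB drop corresponds to a distance ratio of 10^(14.0/10) for a line source.
r₂ = 5.6·10^((74−60)/10) = 5.6·10^(14.0/10) = 140.67 m.

140.7 m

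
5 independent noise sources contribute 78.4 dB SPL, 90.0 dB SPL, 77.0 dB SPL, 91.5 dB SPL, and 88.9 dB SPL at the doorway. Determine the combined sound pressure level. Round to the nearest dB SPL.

For uncorrelated sources the intensities add, so convert each level to linear form, sum, and take 10·log₁₀ of the total.
Σ 10^(L/10) = 10^(78.4/10) + 10^(90.0/10) + 10^(77.0/10) + 10^(91.5/10) + 10^(88.9/10) = 3.308e+09.
L_total = 10·log₁₀(3.308e+09) = 95.20 dB SPL.

95 dB SPL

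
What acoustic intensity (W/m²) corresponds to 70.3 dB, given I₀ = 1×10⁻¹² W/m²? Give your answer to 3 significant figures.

I = I₀·10^(L/10) = 10⁻¹² × 10^(70.3/10) = 10^(-4.970).

1.07e-05 W/m²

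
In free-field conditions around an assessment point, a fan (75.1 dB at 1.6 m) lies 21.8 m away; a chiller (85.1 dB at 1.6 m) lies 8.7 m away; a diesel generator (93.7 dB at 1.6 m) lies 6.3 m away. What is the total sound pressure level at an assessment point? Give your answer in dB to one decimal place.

82.1 dB

Apply inverse-square spreading to bring every level to the receiver, then sum 10^(L/10).
fan: 75.1 − 20·log₁₀(21.8/1.6) = 75.1 − 22.69 = 52.41 dB.
chiller: 85.1 − 20·log₁₀(8.7/1.6) = 85.1 − 14.71 = 70.39 dB.
diesel generator: 93.7 − 20·log₁₀(6.3/1.6) = 93.7 − 11.90 = 81.80 dB.
Σ 10^(L/10) = 1.623e+08 → L_total = 10·log₁₀(1.623e+08) = 82.10 dB.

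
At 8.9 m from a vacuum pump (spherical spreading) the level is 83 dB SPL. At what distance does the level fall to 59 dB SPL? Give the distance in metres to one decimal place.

The 24.0 dB drop corresponds to a distance ratio of 10^(24.0/20) for a point source.
r₂ = 8.9·10^((83−59)/20) = 8.9·10^(24.0/20) = 141.06 m.

141.1 m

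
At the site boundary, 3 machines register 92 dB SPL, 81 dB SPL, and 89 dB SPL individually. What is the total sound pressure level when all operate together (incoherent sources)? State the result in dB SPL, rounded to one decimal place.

For uncorrelated sources the intensities add, so convert each level to linear form, sum, and take 10·log₁₀ of the total.
Σ 10^(L/10) = 10^(92/10) + 10^(81/10) + 10^(89/10) = 2.505e+09.
L_total = 10·log₁₀(2.505e+09) = 93.99 dB SPL.

94.0 dB SPL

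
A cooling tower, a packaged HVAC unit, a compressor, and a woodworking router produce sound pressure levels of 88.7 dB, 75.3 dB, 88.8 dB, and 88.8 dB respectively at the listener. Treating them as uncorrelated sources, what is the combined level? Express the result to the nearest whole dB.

Incoherent sources combine by intensity addition: L_total = 10·log₁₀(Σ 10^(L_i/10)).
Σ 10^(L/10) = 10^(88.7/10) + 10^(75.3/10) + 10^(88.8/10) + 10^(88.8/10) = 2.292e+09.
L_total = 10·log₁₀(2.292e+09) = 93.60 dB.

94 dB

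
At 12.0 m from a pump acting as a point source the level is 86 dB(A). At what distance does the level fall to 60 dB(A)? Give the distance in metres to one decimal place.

239.4 m

The 26.0 dB drop corresponds to a distance ratio of 10^(26.0/20) for a point source.
r₂ = 12.0·10^((86−60)/20) = 12.0·10^(26.0/20) = 239.43 m.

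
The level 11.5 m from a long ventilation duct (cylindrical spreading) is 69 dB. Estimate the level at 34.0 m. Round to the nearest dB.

Cylindrical spreading from a line source gives a 10·log₁₀(r₂/r₁) drop.
L₂ = 69 − 10·log₁₀(34.0/11.5) = 69 − 4.708 = 64.29 dB.

64 dB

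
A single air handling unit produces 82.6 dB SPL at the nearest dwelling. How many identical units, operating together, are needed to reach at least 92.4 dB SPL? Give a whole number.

10

N identical sources give L₁ + 10·log₁₀ N, so require 10·log₁₀ N ≥ 92.4 − 82.6 = 9.8 dB.
N ≥ 10^(9.8/10) = 9.550, so N = 10.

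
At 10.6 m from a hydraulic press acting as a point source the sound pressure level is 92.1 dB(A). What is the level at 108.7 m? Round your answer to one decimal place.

71.9 dB(A)

For a point source, L₂ = L₁ − 20·log₁₀(r₂/r₁).
L₂ = 92.1 − 20·log₁₀(108.7/10.6) = 92.1 − 20.218 = 71.88 dB(A).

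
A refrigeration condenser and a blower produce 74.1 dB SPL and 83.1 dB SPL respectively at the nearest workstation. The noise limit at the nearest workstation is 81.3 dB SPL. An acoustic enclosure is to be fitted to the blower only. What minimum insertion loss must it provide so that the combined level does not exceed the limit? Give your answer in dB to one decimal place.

2.7 dB

The untreated sources together contribute 10^(74.1/10) = 2.570e+07, i.e. 74.10 dB SPL.
To meet 81.3 dB SPL overall, the treated blower may contribute at most 10^(81.3/10) − 2.570e+07 = 1.092e+08, i.e. 80.38 dB SPL.
So the blower must be reduced from 83.1 to 80.38 dB SPL: IL = 2.72 dB.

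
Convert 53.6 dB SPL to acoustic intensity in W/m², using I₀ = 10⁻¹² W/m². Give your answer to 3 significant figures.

2.29e-07 W/m²

I/I₀ = 10^(53.6/10) = 2.291e+05, so I = 2.291e+05 × 10⁻¹² W/m².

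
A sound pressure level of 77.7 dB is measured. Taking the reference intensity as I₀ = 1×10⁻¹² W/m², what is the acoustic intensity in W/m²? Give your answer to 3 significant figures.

5.89e-05 W/m²

I = I₀·10^(L/10) = 10⁻¹² × 10^(77.7/10) = 10^(-4.230).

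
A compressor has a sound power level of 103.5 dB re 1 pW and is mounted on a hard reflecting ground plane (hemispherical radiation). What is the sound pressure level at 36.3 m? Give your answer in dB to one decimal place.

The power spreads over a hemisphere of area 2π·r², so L_p = L_w − 10·log₁₀(2π·r²).
2π·r² = 8279 m², 10·log₁₀ of that is 39.180 dB.
L_p = 103.5 − 39.180 = 64.32 dB.

64.3 dB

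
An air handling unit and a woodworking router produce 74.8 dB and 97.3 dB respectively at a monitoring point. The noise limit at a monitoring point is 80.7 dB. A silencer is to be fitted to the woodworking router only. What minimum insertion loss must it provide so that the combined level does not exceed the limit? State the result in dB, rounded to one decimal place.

17.9 dB

The untreated sources together contribute 10^(74.8/10) = 3.020e+07, i.e. 74.80 dB.
To meet 80.7 dB overall, the treated woodworking router may contribute at most 10^(80.7/10) − 3.020e+07 = 8.729e+07, i.e. 79.41 dB.
So the woodworking router must be reduced from 97.3 to 79.41 dB: IL = 17.89 dB.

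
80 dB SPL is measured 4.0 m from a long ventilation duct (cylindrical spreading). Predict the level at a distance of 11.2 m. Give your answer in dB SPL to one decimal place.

For a line source, L₂ = L₁ − 10·log₁₀(r₂/r₁).
L₂ = 80 − 10·log₁₀(11.2/4.0) = 80 − 4.472 = 75.53 dB SPL.

75.5 dB SPL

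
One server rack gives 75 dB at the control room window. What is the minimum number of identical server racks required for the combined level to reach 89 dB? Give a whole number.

N identical sources give L₁ + 10·log₁₀ N, so require 10·log₁₀ N ≥ 89 − 75 = 14.0 dB.
N ≥ 10^(14.0/10) = 25.119, so N = 26.

26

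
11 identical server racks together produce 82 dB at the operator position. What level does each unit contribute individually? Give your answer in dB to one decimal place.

11 equal contributions raise the level by 10·log₁₀ 11 = 10.414 dB, so each unit alone gives 82 − 10.414.

71.6 dB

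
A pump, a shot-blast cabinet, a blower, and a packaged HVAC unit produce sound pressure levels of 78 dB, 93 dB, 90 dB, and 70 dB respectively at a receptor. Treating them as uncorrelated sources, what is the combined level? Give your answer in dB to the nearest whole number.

Incoherent sources combine by intensity addition: L_total = 10·log₁₀(Σ 10^(L_i/10)).
Σ 10^(L/10) = 10^(78/10) + 10^(93/10) + 10^(90/10) + 10^(70/10) = 3.068e+09.
L_total = 10·log₁₀(3.068e+09) = 94.87 dB.

95 dB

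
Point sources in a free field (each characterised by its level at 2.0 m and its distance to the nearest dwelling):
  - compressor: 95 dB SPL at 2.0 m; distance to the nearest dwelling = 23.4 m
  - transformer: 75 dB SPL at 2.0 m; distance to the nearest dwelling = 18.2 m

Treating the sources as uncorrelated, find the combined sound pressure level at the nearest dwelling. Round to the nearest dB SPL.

Apply inverse-square spreading to bring every level to the receiver, then sum 10^(L/10).
compressor: 95 − 20·log₁₀(23.4/2.0) = 95 − 21.36 = 73.64 dB SPL.
transformer: 75 − 20·log₁₀(18.2/2.0) = 75 − 19.18 = 55.82 dB SPL.
Σ 10^(L/10) = 2.348e+07 → L_total = 10·log₁₀(2.348e+07) = 73.71 dB SPL.

74 dB SPL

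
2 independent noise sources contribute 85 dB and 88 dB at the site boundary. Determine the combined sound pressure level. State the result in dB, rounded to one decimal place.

89.8 dB

For uncorrelated sources the intensities add, so convert each level to linear form, sum, and take 10·log₁₀ of the total.
Σ 10^(L/10) = 10^(85/10) + 10^(88/10) = 9.472e+08.
L_total = 10·log₁₀(9.472e+08) = 89.76 dB.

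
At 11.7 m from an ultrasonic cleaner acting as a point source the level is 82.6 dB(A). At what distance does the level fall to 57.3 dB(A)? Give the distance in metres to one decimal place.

For a point source L₁ − L₂ = 20·log₁₀(r₂/r₁), so r₂ = r₁·10^((L₁−L₂)/20).
r₂ = 11.7·10^((82.6−57.3)/20) = 11.7·10^(25.3/20) = 215.37 m.

215.4 m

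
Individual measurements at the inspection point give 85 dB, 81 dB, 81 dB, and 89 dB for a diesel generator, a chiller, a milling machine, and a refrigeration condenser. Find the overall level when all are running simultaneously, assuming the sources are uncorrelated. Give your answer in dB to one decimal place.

91.3 dB

For uncorrelated sources the intensities add, so convert each level to linear form, sum, and take 10·log₁₀ of the total.
Σ 10^(L/10) = 10^(85/10) + 10^(81/10) + 10^(81/10) + 10^(89/10) = 1.362e+09.
L_total = 10·log₁₀(1.362e+09) = 91.34 dB.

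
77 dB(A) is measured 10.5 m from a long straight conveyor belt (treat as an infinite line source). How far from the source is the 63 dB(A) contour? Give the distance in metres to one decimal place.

Line-source spreading drops the level by 10·log₁₀(r₂/r₁); inverting, r₂/r₁ = 10^(ΔL/10).
r₂ = 10.5·10^((77−63)/10) = 10.5·10^(14.0/10) = 263.75 m.

263.7 m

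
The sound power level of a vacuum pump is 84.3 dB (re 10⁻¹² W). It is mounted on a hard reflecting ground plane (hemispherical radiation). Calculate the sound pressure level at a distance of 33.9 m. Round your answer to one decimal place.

45.7 dB

L_p = L_w − 10·log₁₀(2π·r²) with r = 33.9 m.
2π·r² = 7221 m², 10·log₁₀ of that is 38.586 dB.
L_p = 84.3 − 38.586 = 45.71 dB.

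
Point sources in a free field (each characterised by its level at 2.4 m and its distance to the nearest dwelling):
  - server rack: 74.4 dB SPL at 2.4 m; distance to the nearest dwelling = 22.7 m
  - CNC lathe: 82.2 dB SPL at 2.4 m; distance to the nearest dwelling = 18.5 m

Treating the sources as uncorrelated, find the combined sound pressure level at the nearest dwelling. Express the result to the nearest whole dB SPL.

First find each source's level at the receiver (point-source: −20·log₁₀(r/r_ref)), then combine on an intensity basis.
server rack: 74.4 − 20·log₁₀(22.7/2.4) = 74.4 − 19.52 = 54.88 dB SPL.
CNC lathe: 82.2 − 20·log₁₀(18.5/2.4) = 82.2 − 17.74 = 64.46 dB SPL.
Σ 10^(L/10) = 3.101e+06 → L_total = 10·log₁₀(3.101e+06) = 64.91 dB SPL.

65 dB SPL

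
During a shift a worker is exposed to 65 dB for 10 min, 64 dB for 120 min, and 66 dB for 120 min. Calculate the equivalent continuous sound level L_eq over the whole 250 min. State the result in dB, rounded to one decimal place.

The energy average is taken in the linear domain: L_eq = 10·log₁₀[(Σ tᵢ·10^(Lᵢ/10))/T], T = 250 min.
Σ tᵢ·10^(Lᵢ/10) = 10·10^(65/10) + 120·10^(64/10) + 120·10^(66/10) = 8.108e+08.
L_eq = 10·log₁₀(8.108e+08/250) = 65.11 dB.

65.1 dB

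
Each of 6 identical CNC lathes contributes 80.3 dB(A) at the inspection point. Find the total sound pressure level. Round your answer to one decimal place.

88.1 dB(A)

N identical incoherent sources raise the level by 10·log₁₀ N.
L_total = 80.3 + 10·log₁₀(6) = 80.3 + 7.782 = 88.08 dB(A).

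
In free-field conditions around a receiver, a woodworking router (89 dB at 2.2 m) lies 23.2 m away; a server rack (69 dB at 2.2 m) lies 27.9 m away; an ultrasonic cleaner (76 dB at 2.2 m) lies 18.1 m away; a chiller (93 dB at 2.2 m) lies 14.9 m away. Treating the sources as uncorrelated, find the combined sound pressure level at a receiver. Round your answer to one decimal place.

First find each source's level at the receiver (point-source: −20·log₁₀(r/r_ref)), then combine on an intensity basis.
woodworking router: 89 − 20·log₁₀(23.2/2.2) = 89 − 20.46 = 68.54 dB.
server rack: 69 − 20·log₁₀(27.9/2.2) = 69 − 22.06 = 46.94 dB.
ultrasonic cleaner: 76 − 20·log₁₀(18.1/2.2) = 76 − 18.31 = 57.69 dB.
chiller: 93 − 20·log₁₀(14.9/2.2) = 93 − 16.62 = 76.38 dB.
Σ 10^(L/10) = 5.128e+07 → L_total = 10·log₁₀(5.128e+07) = 77.10 dB.

77.1 dB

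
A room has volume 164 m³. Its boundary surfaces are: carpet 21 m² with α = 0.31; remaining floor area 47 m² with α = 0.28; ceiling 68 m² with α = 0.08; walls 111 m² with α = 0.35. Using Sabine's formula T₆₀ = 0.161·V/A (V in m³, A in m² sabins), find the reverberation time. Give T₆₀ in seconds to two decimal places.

0.41 s

Total absorption A = 21·0.31 + 47·0.28 + 68·0.08 + 111·0.35 = 63.96 m² sabins.
T₆₀ = 0.161 × 164 / 63.96 = 0.413 s.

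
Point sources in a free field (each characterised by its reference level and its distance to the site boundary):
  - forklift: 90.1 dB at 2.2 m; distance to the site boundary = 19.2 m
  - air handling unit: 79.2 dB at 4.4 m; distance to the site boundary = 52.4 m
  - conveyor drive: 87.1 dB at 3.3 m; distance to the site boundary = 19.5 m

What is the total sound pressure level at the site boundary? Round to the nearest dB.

75 dB

Apply inverse-square spreading to bring every level to the receiver, then sum 10^(L/10).
forklift: 90.1 − 20·log₁₀(19.2/2.2) = 90.1 − 18.82 = 71.28 dB.
air handling unit: 79.2 − 20·log₁₀(52.4/4.4) = 79.2 − 21.52 = 57.68 dB.
conveyor drive: 87.1 − 20·log₁₀(19.5/3.3) = 87.1 − 15.43 = 71.67 dB.
Σ 10^(L/10) = 2.871e+07 → L_total = 10·log₁₀(2.871e+07) = 74.58 dB.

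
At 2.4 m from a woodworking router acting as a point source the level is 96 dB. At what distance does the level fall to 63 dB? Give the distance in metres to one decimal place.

For a point source L₁ − L₂ = 20·log₁₀(r₂/r₁), so r₂ = r₁·10^((L₁−L₂)/20).
r₂ = 2.4·10^((96−63)/20) = 2.4·10^(33.0/20) = 107.20 m.

107.2 m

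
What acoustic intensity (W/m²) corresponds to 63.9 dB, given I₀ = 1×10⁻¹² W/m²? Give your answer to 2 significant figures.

2.5e-06 W/m²

I = I₀·10^(L/10) = 10⁻¹² × 10^(63.9/10) = 10^(-5.610).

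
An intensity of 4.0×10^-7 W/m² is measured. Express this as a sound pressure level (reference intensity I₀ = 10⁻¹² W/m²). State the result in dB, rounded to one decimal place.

Dividing by I₀ shifts the exponent by 12: I/I₀ = 4.0×10^5.
L = 10·(0.6021 + 5) = 56.02 dB.

56.0 dB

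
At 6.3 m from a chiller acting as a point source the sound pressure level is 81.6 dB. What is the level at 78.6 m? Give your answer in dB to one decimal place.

Point-source attenuation: ΔL = 20·log₁₀(r₂/r₁) = 20·log₁₀(78.6/6.3) = 21.922 dB.
L₂ = 81.6 − 20·log₁₀(78.6/6.3) = 81.6 − 21.922 = 59.68 dB.

59.7 dB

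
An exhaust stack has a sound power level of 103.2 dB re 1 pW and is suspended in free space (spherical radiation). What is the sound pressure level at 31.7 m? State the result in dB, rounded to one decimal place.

Free-field spherical radiation: L_p = L_w − 10·log₁₀(4π·r²), r = 31.7 m.
4π·r² = 1.263e+04 m², 10·log₁₀ of that is 41.013 dB.
L_p = 103.2 − 41.013 = 62.19 dB.

62.2 dB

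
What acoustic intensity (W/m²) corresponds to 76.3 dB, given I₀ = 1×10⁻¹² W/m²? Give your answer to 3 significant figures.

4.27e-05 W/m²

L = 10·log₁₀(I/I₀) ⇒ I = I₀·10^(L/10) = 10⁻¹² × 10^7.63.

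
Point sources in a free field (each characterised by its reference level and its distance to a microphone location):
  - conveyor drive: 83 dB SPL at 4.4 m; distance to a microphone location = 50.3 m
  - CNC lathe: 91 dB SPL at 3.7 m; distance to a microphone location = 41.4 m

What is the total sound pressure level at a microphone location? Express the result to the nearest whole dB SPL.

71 dB SPL

Apply inverse-square spreading to bring every level to the receiver, then sum 10^(L/10).
conveyor drive: 83 − 20·log₁₀(50.3/4.4) = 83 − 21.16 = 61.84 dB SPL.
CNC lathe: 91 − 20·log₁₀(41.4/3.7) = 91 − 20.98 = 70.02 dB SPL.
Σ 10^(L/10) = 1.158e+07 → L_total = 10·log₁₀(1.158e+07) = 70.64 dB SPL.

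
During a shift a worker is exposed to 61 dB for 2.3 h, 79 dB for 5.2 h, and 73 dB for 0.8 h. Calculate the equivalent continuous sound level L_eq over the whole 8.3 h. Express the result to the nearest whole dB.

The energy average is taken in the linear domain: L_eq = 10·log₁₀[(Σ tᵢ·10^(Lᵢ/10))/T], T = 8.3 h.
Σ tᵢ·10^(Lᵢ/10) = 2.3·10^(61/10) + 5.2·10^(79/10) + 0.8·10^(73/10) = 4.319e+08.
L_eq = 10·log₁₀(4.319e+08/8.3) = 77.16 dB.

77 dB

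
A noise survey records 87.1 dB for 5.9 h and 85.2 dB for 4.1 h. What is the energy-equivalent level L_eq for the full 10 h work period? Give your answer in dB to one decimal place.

86.4 dB

Weight each interval's intensity by its duration and average over T = 10 h:
Σ tᵢ·10^(Lᵢ/10) = 5.9·10^(87.1/10) + 4.1·10^(85.2/10) = 4.384e+09.
L_eq = 10·log₁₀(4.384e+09/10) = 86.42 dB.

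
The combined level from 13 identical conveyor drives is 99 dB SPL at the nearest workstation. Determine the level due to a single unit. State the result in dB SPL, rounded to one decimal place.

13 equal contributions raise the level by 10·log₁₀ 13 = 11.139 dB, so each unit alone gives 99 − 11.139.

87.9 dB SPL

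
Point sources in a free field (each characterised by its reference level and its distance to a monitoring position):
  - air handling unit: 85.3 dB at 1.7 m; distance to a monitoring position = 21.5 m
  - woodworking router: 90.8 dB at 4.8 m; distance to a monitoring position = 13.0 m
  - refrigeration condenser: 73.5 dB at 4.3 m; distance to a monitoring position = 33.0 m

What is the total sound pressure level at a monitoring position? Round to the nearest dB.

82 dB

Propagate each source to the receiver with L = L_ref − 20·log₁₀(r/r_ref), then add intensities.
air handling unit: 85.3 − 20·log₁₀(21.5/1.7) = 85.3 − 22.04 = 63.26 dB.
woodworking router: 90.8 − 20·log₁₀(13.0/4.8) = 90.8 − 8.65 = 82.15 dB.
refrigeration condenser: 73.5 − 20·log₁₀(33.0/4.3) = 73.5 − 17.70 = 55.80 dB.
Σ 10^(L/10) = 1.664e+08 → L_total = 10·log₁₀(1.664e+08) = 82.21 dB.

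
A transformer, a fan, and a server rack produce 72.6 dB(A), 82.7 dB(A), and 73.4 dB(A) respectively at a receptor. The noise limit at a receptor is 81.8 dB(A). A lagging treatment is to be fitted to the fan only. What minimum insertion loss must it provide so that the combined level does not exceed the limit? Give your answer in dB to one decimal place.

Everything except the fan sums to 10^(72.6/10) + 10^(73.4/10) = 4.007e+07 in linear terms, 76.03 dB(A).
The limit corresponds to 10^(81.8/10) = 1.514e+08; subtracting the fixed part leaves 1.113e+08 for the fan, i.e. 80.46 dB(A).
So the fan must be reduced from 82.7 to 80.46 dB(A): IL = 2.24 dB.

2.2 dB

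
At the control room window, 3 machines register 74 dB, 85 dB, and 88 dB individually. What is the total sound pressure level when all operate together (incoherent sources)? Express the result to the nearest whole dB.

For uncorrelated sources the intensities add, so convert each level to linear form, sum, and take 10·log₁₀ of the total.
Σ 10^(L/10) = 10^(74/10) + 10^(85/10) + 10^(88/10) = 9.723e+08.
L_total = 10·log₁₀(9.723e+08) = 89.88 dB.

90 dB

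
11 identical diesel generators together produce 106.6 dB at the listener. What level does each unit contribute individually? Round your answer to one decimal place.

96.2 dB

11 equal contributions raise the level by 10·log₁₀ 11 = 10.414 dB, so each unit alone gives 106.6 − 10.414.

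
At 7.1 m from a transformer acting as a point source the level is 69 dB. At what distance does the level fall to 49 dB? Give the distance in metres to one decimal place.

Point-source spreading drops the level by 20·log₁₀(r₂/r₁); inverting, r₂/r₁ = 10^(ΔL/20).
r₂ = 7.1·10^((69−49)/20) = 7.1·10^(20.0/20) = 71.00 m.

71.0 m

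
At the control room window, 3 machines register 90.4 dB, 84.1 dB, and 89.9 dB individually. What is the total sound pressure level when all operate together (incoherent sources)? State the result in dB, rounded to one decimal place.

For uncorrelated sources the intensities add, so convert each level to linear form, sum, and take 10·log₁₀ of the total.
Σ 10^(L/10) = 10^(90.4/10) + 10^(84.1/10) + 10^(89.9/10) = 2.331e+09.
L_total = 10·log₁₀(2.331e+09) = 93.67 dB.

93.7 dB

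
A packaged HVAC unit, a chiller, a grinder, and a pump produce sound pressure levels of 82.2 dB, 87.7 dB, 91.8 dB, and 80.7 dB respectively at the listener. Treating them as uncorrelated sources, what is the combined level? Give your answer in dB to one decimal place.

93.8 dB

Incoherent sources combine by intensity addition: L_total = 10·log₁₀(Σ 10^(L_i/10)).
Σ 10^(L/10) = 10^(82.2/10) + 10^(87.7/10) + 10^(91.8/10) + 10^(80.7/10) = 2.386e+09.
L_total = 10·log₁₀(2.386e+09) = 93.78 dB.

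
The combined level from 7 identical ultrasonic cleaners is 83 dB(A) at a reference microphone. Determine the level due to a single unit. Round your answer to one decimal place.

Dividing the total intensity by 7 lowers the level by 10·log₁₀ 7 = 8.451 dB: L₁ = 83 − 8.451.

74.5 dB(A)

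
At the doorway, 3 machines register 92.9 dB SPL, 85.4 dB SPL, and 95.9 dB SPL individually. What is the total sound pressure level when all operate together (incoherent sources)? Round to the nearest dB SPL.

98 dB SPL

For uncorrelated sources the intensities add, so convert each level to linear form, sum, and take 10·log₁₀ of the total.
Σ 10^(L/10) = 10^(92.9/10) + 10^(85.4/10) + 10^(95.9/10) = 6.187e+09.
L_total = 10·log₁₀(6.187e+09) = 97.91 dB SPL.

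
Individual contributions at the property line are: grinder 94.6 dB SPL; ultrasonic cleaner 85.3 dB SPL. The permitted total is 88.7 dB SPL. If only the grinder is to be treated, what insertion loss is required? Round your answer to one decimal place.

8.6 dB

Fixed contribution from the other source: Σ 10^(L/10) = 10^(85.3/10) = 3.388e+08 (85.30 dB SPL).
To meet 88.7 dB SPL overall, the treated grinder may contribute at most 10^(88.7/10) − 3.388e+08 = 4.025e+08, i.e. 86.05 dB SPL.
So the grinder must be reduced from 94.6 to 86.05 dB SPL: IL = 8.55 dB.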